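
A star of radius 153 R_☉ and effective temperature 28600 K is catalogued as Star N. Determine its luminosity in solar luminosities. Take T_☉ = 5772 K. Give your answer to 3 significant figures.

L/L_☉ = (R/R_☉)² (T/T_☉)⁴ = (153)² × (28600/5772)⁴
       = 2.341×10^4 × (4.955)⁴ = 2.341×10^4 × 602.8 = 1.411×10^7.

1.41×10^7 solar luminosities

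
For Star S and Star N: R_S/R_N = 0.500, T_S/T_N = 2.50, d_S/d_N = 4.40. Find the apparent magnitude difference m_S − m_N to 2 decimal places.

L_S/L_N = (0.500)²(2.50)⁴ = 9.766.
F_S/F_N = (L_S/L_N)/(d_S/d_N)² = 9.766/19.36 = 0.5044.
m_S − m_N = −2.5 log₁₀(0.5044) = 0.74.

0.74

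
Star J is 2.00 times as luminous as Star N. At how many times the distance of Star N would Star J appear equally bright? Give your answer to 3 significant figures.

Equal flux requires L_J/d_J² = L_N/d_N², so d_J/d_N = √(L_J/L_N)
= √(2.00) = 1.414.

1.41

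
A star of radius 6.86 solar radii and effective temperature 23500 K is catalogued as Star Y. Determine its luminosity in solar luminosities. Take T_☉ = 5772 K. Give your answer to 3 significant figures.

1.29×10^4 solar luminosities

L/L_☉ = (R/R_☉)² (T/T_☉)⁴ = (6.86)² × (23500/5772)⁴
       = 47.06 × (4.071)⁴ = 47.06 × 274.8 = 1.293×10^4.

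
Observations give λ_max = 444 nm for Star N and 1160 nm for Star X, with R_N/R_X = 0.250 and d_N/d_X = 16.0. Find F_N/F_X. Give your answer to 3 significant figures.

0.0114

Wien's law: T_N/T_X = λ_X/λ_N = 1160/444 = 2.613.
L_N/L_X = (R_N/R_X)²(T_N/T_X)⁴ = (0.250)²(2.613)⁴ = 2.912.
F_N/F_X = (L_N/L_X)/(d_N/d_X)² = 2.912/(16.0)² = 0.01137.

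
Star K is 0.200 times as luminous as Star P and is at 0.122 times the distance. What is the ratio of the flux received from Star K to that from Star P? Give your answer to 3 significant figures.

13.4

F = L/(4πd²), so F_K/F_P = (L_K/L_P) / (d_K/d_P)²
= 0.200 / (0.122)² = 0.200 / 0.01488 = 13.44.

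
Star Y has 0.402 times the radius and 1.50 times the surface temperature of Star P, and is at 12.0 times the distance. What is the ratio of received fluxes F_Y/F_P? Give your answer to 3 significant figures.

L_Y/L_P = (R_Y/R_P)²(T_Y/T_P)⁴ = (0.402)² × (1.50)⁴ = 0.8181.
F_Y/F_P = (L_Y/L_P)/(d_Y/d_P)² = 0.8181 / (12.0)² = 0.005681.

0.00568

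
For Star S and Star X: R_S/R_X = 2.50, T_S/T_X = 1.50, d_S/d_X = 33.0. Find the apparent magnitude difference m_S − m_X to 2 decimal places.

L_S/L_X = (2.50)²(1.50)⁴ = 31.64.
F_S/F_X = (L_S/L_X)/(d_S/d_X)² = 31.64/1089 = 0.02905.
m_S − m_X = −2.5 log₁₀(0.02905) = 3.84.

3.84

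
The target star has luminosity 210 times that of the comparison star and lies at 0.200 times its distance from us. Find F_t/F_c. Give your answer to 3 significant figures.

F = L/(4πd²), so F_t/F_c = (L_t/L_c) / (d_t/d_c)²
= 210 / (0.200)² = 210 / 0.04000 = 5250.

5.25×10^3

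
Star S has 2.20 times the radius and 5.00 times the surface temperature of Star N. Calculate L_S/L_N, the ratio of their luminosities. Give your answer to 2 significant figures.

From the Stefan–Boltzmann law, L ∝ R²T⁴, so
L_S/L_N = (R_S/R_N)² (T_S/T_N)⁴ = (2.20)² × (5.00)⁴ = 4.840 × 625.0 = 3025.

3.0×10^3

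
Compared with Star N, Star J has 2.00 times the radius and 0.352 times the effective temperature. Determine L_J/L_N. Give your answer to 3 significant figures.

0.0614

From the Stefan–Boltzmann law, L ∝ R²T⁴, so
L_J/L_N = (R_J/R_N)² (T_J/T_N)⁴ = (2.00)² × (0.352)⁴ = 4.000 × 0.01535 = 0.06141.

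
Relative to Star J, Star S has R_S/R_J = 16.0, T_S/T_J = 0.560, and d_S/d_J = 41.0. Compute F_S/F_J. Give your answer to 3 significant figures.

L_S/L_J = (R_S/R_J)²(T_S/T_J)⁴ = (16.0)² × (0.560)⁴ = 25.18.
F_S/F_J = (L_S/L_J)/(d_S/d_J)² = 25.18 / (41.0)² = 0.01498.

0.0150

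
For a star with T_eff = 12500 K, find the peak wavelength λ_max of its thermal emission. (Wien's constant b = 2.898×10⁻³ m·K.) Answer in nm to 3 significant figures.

232 nm

λ_max = b/T = 2.898×10⁻³ / 12500 = 2.32×10^-7 m = 231.8 nm.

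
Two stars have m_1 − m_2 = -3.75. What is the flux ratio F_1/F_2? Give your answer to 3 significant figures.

F_1/F_2 = 10^(−(m_1 − m_2)/2.5) = 10^(3.75/2.5) = 10^1.500 = 31.62.

31.6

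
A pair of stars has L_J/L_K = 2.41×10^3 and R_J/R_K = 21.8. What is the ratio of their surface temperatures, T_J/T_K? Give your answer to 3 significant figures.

1.50

L ∝ R²T⁴ gives T ∝ (L/R²)^(1/4), so
T_J/T_K = (2.41×10^3 / 21.8²)^(1/4) = (5.071)^(1/4) = 1.501.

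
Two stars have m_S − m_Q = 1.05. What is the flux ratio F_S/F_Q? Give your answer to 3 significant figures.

F_S/F_Q = 10^(−(m_S − m_Q)/2.5) = 10^(-1.05/2.5) = 10^-0.420 = 0.3802.

0.380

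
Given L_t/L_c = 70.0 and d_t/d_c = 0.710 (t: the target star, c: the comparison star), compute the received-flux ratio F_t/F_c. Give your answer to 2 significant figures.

1.4×10^2

F = L/(4πd²), so F_t/F_c = (L_t/L_c) / (d_t/d_c)²
= 70.0 / (0.710)² = 70.0 / 0.5041 = 138.9.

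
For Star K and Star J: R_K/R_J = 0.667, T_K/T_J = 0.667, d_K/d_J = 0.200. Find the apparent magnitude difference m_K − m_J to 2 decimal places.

-0.86

L_K/L_J = (0.667)²(0.667)⁴ = 0.08806.
F_K/F_J = (L_K/L_J)/(d_K/d_J)² = 0.08806/0.04000 = 2.201.
m_K − m_J = −2.5 log₁₀(2.201) = -0.86.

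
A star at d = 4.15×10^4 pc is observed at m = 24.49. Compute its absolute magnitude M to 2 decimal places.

6.40

M = m − 5 log₁₀(d/10 pc) = 24.49 − 5 log₁₀(4.15×10^4/10)
  = 24.49 − 5 × 3.618 = 24.49 − 18.09 = 6.40.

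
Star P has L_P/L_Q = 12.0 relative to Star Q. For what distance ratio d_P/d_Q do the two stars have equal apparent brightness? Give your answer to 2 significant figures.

Equal flux requires L_P/d_P² = L_Q/d_Q², so d_P/d_Q = √(L_P/L_Q)
= √(12.0) = 3.464.

3.5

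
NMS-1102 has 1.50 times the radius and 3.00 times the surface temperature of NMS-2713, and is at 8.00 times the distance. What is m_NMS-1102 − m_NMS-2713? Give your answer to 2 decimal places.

-1.14

L_NMS-1102/L_NMS-2713 = (1.50)²(3.00)⁴ = 182.2.
F_NMS-1102/F_NMS-2713 = (L_NMS-1102/L_NMS-2713)/(d_NMS-1102/d_NMS-2713)² = 182.2/64.00 = 2.848.
m_NMS-1102 − m_NMS-2713 = −2.5 log₁₀(2.848) = -1.14.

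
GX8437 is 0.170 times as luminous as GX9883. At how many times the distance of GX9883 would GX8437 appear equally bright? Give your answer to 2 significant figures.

Equal flux requires L_GX8437/d_GX8437² = L_GX9883/d_GX9883², so d_GX8437/d_GX9883 = √(L_GX8437/L_GX9883)
= √(0.170) = 0.4123.

0.41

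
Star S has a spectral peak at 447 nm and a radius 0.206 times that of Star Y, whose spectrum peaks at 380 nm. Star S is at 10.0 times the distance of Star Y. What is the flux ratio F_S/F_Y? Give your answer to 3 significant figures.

2.22×10^-4

Wien's law: T_S/T_Y = λ_Y/λ_S = 380/447 = 0.8501.
L_S/L_Y = (R_S/R_Y)²(T_S/T_Y)⁴ = (0.206)²(0.8501)⁴ = 0.02216.
F_S/F_Y = (L_S/L_Y)/(d_S/d_Y)² = 0.02216/(10.0)² = 2.216×10^-4.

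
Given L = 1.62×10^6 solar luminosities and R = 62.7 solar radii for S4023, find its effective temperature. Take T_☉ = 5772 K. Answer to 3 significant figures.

T/T_☉ = (L/L_☉)^(1/4) / (R/R_☉)^(1/2)
T = 5772 × (1.62×10^6)^(1/4) / √(62.7) = 5772 × 35.68 / 7.918 = 2.601×10^4 K.

2.60×10^4 K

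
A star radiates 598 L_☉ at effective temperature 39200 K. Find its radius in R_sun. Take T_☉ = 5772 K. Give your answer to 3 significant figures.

R/R_☉ = √(L/L_☉) / (T/T_☉)² = √(598) / (6.791)²
       = 24.45 / 46.12 = 0.5302.

0.530 R_sun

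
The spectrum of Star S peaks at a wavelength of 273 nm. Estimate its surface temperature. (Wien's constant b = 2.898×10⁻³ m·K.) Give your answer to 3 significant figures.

1.06×10^4 K

T = b/λ_max = 2.898×10⁻³ / (273×10⁻⁹) = 1.062×10^4 K.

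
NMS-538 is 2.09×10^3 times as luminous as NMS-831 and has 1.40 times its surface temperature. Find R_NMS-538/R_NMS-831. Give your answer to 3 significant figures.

L ∝ R²T⁴ gives R ∝ √L / T², so
R_NMS-538/R_NMS-831 = √(2.09×10^3) / (1.40)² = 45.72 / 1.960 = 23.32.

23.3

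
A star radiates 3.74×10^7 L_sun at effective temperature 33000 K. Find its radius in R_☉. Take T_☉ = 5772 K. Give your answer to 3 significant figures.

R/R_☉ = √(L/L_☉) / (T/T_☉)² = √(3.74×10^7) / (5.717)²
       = 6116 / 32.69 = 187.1.

187 R_☉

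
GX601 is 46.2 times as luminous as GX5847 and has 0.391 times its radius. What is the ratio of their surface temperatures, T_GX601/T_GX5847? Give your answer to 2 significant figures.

4.2

L ∝ R²T⁴ gives T ∝ (L/R²)^(1/4), so
T_GX601/T_GX5847 = (46.2 / 0.391²)^(1/4) = (302.2)^(1/4) = 4.169.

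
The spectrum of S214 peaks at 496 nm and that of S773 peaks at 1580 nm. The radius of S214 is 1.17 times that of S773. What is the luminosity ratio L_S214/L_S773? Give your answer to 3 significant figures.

Wien's law gives T ∝ 1/λ_max, so T_S214/T_S773 = λ_S773/λ_S214 = 1580/496 = 3.185.
Then L ∝ R²T⁴ gives L_S214/L_S773 = (1.17)² × (3.185)⁴ = 1.369 × 103.0 = 141.0.

141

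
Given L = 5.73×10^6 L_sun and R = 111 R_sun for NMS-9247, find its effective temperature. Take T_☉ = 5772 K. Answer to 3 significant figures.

T/T_☉ = (L/L_☉)^(1/4) / (R/R_☉)^(1/2)
T = 5772 × (5.73×10^6)^(1/4) / √(111) = 5772 × 48.93 / 10.54 = 2.680×10^4 K.

2.68×10^4 K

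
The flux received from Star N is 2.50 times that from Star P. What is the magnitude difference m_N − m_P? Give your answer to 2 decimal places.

m_N − m_P = −2.5 log₁₀(F_N/F_P) = −2.5 log₁₀(2.50) = −2.5 × (0.398) = -0.995.

-0.99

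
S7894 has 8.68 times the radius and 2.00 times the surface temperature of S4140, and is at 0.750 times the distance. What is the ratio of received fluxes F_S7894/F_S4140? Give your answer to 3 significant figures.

L_S7894/L_S4140 = (R_S7894/R_S4140)²(T_S7894/T_S4140)⁴ = (8.68)² × (2.00)⁴ = 1205.
F_S7894/F_S4140 = (L_S7894/L_S4140)/(d_S7894/d_S4140)² = 1205 / (0.750)² = 2143.

2.14×10^3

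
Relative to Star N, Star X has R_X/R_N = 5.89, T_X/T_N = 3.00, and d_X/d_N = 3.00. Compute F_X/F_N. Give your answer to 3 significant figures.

L_X/L_N = (R_X/R_N)²(T_X/T_N)⁴ = (5.89)² × (3.00)⁴ = 2810.
F_X/F_N = (L_X/L_N)/(d_X/d_N)² = 2810 / (3.00)² = 312.2.

312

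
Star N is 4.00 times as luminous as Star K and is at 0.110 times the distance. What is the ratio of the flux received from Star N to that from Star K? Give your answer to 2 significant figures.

3.3×10^2

F = L/(4πd²), so F_N/F_K = (L_N/L_K) / (d_N/d_K)²
= 4.00 / (0.110)² = 4.00 / 0.01210 = 330.6.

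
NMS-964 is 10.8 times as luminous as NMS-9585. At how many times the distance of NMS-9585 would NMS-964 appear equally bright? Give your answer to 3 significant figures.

Equal flux requires L_NMS-964/d_NMS-964² = L_NMS-9585/d_NMS-9585², so d_NMS-964/d_NMS-9585 = √(L_NMS-964/L_NMS-9585)
= √(10.8) = 3.286.

3.29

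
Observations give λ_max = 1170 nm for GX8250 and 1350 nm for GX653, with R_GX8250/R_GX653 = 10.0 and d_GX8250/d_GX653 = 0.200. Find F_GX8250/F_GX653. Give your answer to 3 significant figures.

4.43×10^3

Wien's law: T_GX8250/T_GX653 = λ_GX653/λ_GX8250 = 1350/1170 = 1.154.
L_GX8250/L_GX653 = (R_GX8250/R_GX653)²(T_GX8250/T_GX653)⁴ = (10.0)²(1.154)⁴ = 177.3.
F_GX8250/F_GX653 = (L_GX8250/L_GX653)/(d_GX8250/d_GX653)² = 177.3/(0.200)² = 4431.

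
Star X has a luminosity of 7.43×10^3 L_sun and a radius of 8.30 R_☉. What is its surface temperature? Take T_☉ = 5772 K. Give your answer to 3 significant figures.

T/T_☉ = (L/L_☉)^(1/4) / (R/R_☉)^(1/2)
T = 5772 × (7.43×10^3)^(1/4) / √(8.30) = 5772 × 9.284 / 2.881 = 1.860×10^4 K.

1.86×10^4 K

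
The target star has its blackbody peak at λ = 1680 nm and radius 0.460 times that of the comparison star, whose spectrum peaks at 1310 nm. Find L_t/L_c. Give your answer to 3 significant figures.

0.0782

Wien's law gives T ∝ 1/λ_max, so T_t/T_c = λ_c/λ_t = 1310/1680 = 0.7798.
Then L ∝ R²T⁴ gives L_t/L_c = (0.460)² × (0.7798)⁴ = 0.2116 × 0.3697 = 0.07823.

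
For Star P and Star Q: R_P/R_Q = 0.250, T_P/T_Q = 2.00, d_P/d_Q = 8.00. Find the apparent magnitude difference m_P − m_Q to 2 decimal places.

4.52

L_P/L_Q = (0.250)²(2.00)⁴ = 1.000.
F_P/F_Q = (L_P/L_Q)/(d_P/d_Q)² = 1.000/64.00 = 0.01562.
m_P − m_Q = −2.5 log₁₀(0.01562) = 4.52.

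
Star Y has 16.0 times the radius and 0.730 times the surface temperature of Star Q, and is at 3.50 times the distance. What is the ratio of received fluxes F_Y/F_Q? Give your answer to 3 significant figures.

L_Y/L_Q = (R_Y/R_Q)²(T_Y/T_Q)⁴ = (16.0)² × (0.730)⁴ = 72.70.
F_Y/F_Q = (L_Y/L_Q)/(d_Y/d_Q)² = 72.70 / (3.50)² = 5.935.

5.93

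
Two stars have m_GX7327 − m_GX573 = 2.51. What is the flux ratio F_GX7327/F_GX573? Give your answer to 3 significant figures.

F_GX7327/F_GX573 = 10^(−(m_GX7327 − m_GX573)/2.5) = 10^(-2.51/2.5) = 10^-1.004 = 0.09908.

0.0991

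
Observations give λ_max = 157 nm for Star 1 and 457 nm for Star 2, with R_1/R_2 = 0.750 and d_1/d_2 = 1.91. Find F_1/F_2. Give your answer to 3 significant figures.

11.1

Wien's law: T_1/T_2 = λ_2/λ_1 = 457/157 = 2.911.
L_1/L_2 = (R_1/R_2)²(T_1/T_2)⁴ = (0.750)²(2.911)⁴ = 40.38.
F_1/F_2 = (L_1/L_2)/(d_1/d_2)² = 40.38/(1.91)² = 11.07.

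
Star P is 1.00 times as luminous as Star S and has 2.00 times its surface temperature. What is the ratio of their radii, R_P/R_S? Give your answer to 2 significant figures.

L ∝ R²T⁴ gives R ∝ √L / T², so
R_P/R_S = √(1.00) / (2.00)² = 1.000 / 4.000 = 0.2500.

0.25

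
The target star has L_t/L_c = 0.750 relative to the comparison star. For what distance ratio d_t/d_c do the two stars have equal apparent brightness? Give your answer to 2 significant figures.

0.87

Equal flux requires L_t/d_t² = L_c/d_c², so d_t/d_c = √(L_t/L_c)
= √(0.750) = 0.8660.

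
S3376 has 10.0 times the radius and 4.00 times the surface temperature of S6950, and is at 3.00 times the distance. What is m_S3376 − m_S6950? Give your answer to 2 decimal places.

L_S3376/L_S6950 = (10.0)²(4.00)⁴ = 2.560×10^4.
F_S3376/F_S6950 = (L_S3376/L_S6950)/(d_S3376/d_S6950)² = 2.560×10^4/9.000 = 2844.
m_S3376 − m_S6950 = −2.5 log₁₀(2844) = -8.63.

-8.63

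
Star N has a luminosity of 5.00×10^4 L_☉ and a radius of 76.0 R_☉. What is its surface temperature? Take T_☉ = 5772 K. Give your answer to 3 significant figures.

9.90×10^3 K

T/T_☉ = (L/L_☉)^(1/4) / (R/R_☉)^(1/2)
T = 5772 × (5.00×10^4)^(1/4) / √(76.0) = 5772 × 14.95 / 8.718 = 9901 K.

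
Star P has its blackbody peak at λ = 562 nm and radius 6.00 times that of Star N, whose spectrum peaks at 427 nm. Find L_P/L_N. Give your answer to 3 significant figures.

Wien's law gives T ∝ 1/λ_max, so T_P/T_N = λ_N/λ_P = 427/562 = 0.7598.
Then L ∝ R²T⁴ gives L_P/L_N = (6.00)² × (0.7598)⁴ = 36.00 × 0.3332 = 12.00.

12.0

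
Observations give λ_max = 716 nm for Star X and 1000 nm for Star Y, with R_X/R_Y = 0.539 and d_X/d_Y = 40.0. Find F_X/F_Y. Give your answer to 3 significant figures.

Wien's law: T_X/T_Y = λ_Y/λ_X = 1000/716 = 1.397.
L_X/L_Y = (R_X/R_Y)²(T_X/T_Y)⁴ = (0.539)²(1.397)⁴ = 1.105.
F_X/F_Y = (L_X/L_Y)/(d_X/d_Y)² = 1.105/(40.0)² = 6.909×10^-4.

6.91×10^-4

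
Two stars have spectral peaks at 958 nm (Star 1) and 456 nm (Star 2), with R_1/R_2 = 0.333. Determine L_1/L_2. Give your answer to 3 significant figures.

0.00569

Wien's law gives T ∝ 1/λ_max, so T_1/T_2 = λ_2/λ_1 = 456/958 = 0.4760.
Then L ∝ R²T⁴ gives L_1/L_2 = (0.333)² × (0.4760)⁴ = 0.1109 × 0.05133 = 0.005692.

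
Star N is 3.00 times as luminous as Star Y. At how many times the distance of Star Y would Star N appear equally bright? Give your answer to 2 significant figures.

Equal flux requires L_N/d_N² = L_Y/d_Y², so d_N/d_Y = √(L_N/L_Y)
= √(3.00) = 1.732.

1.7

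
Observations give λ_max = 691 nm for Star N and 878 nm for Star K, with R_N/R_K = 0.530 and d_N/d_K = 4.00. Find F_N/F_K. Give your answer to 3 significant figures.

0.0458

Wien's law: T_N/T_K = λ_K/λ_N = 878/691 = 1.271.
L_N/L_K = (R_N/R_K)²(T_N/T_K)⁴ = (0.530)²(1.271)⁴ = 0.7322.
F_N/F_K = (L_N/L_K)/(d_N/d_K)² = 0.7322/(4.00)² = 0.04576.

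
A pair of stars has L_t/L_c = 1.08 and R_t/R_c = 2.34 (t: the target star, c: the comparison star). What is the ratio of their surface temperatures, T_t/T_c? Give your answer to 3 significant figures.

0.666

L ∝ R²T⁴ gives T ∝ (L/R²)^(1/4), so
T_t/T_c = (1.08 / 2.34²)^(1/4) = (0.1972)^(1/4) = 0.6664.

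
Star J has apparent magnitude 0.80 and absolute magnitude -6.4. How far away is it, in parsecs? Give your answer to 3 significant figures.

m − M = 5 log₁₀(d/10 pc)
0.80 − (-6.4) = 7.20 = 5 log₁₀(d/10)
d = 10 × 10^(7.20/5) = 10 × 10^1.440 = 275.4 pc.

275 pc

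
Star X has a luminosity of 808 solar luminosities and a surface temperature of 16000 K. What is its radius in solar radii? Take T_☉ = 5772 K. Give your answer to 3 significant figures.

3.70 solar radii

R/R_☉ = √(L/L_☉) / (T/T_☉)² = √(808) / (2.772)²
       = 28.43 / 7.684 = 3.699.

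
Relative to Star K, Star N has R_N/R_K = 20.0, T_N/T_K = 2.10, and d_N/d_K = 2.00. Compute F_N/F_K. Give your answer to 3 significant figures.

1.94×10^3

L_N/L_K = (R_N/R_K)²(T_N/T_K)⁴ = (20.0)² × (2.10)⁴ = 7779.
F_N/F_K = (L_N/L_K)/(d_N/d_K)² = 7779 / (2.00)² = 1945.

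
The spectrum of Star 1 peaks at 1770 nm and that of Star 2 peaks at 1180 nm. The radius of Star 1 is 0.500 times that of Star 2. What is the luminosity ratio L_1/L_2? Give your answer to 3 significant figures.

0.0494

Wien's law gives T ∝ 1/λ_max, so T_1/T_2 = λ_2/λ_1 = 1180/1770 = 0.6667.
Then L ∝ R²T⁴ gives L_1/L_2 = (0.500)² × (0.6667)⁴ = 0.2500 × 0.1975 = 0.04938.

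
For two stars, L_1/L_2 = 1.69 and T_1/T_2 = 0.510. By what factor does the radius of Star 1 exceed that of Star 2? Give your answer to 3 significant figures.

5.00

L ∝ R²T⁴ gives R ∝ √L / T², so
R_1/R_2 = √(1.69) / (0.510)² = 1.300 / 0.2601 = 4.998.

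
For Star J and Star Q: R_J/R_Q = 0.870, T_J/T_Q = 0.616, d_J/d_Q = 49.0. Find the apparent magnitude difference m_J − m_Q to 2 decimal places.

L_J/L_Q = (0.870)²(0.616)⁴ = 0.1090.
F_J/F_Q = (L_J/L_Q)/(d_J/d_Q)² = 0.1090/2401 = 4.539×10^-5.
m_J − m_Q = −2.5 log₁₀(4.539×10^-5) = 10.86.

10.86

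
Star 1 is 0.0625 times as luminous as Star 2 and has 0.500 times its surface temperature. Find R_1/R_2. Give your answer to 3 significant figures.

1.00

L ∝ R²T⁴ gives R ∝ √L / T², so
R_1/R_2 = √(0.0625) / (0.500)² = 0.2500 / 0.2500 = 1.000.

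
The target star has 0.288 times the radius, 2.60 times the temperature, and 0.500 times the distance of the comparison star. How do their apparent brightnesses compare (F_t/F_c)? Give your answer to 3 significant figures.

L_t/L_c = (R_t/R_c)²(T_t/T_c)⁴ = (0.288)² × (2.60)⁴ = 3.790.
F_t/F_c = (L_t/L_c)/(d_t/d_c)² = 3.790 / (0.500)² = 15.16.

15.2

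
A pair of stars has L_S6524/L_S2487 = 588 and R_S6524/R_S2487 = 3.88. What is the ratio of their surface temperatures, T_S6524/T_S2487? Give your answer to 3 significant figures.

2.50

L ∝ R²T⁴ gives T ∝ (L/R²)^(1/4), so
T_S6524/T_S2487 = (588 / 3.88²)^(1/4) = (39.06)^(1/4) = 2.500.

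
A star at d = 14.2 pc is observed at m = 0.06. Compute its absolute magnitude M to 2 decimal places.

M = m − 5 log₁₀(d/10 pc) = 0.06 − 5 log₁₀(14.2/10)
  = 0.06 − 5 × 0.152 = 0.06 − 0.76 = -0.70.

-0.70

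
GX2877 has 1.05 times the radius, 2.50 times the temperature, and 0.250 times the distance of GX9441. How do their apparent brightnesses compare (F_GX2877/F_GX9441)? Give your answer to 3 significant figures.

689

L_GX2877/L_GX9441 = (R_GX2877/R_GX9441)²(T_GX2877/T_GX9441)⁴ = (1.05)² × (2.50)⁴ = 43.07.
F_GX2877/F_GX9441 = (L_GX2877/L_GX9441)/(d_GX2877/d_GX9441)² = 43.07 / (0.250)² = 689.1.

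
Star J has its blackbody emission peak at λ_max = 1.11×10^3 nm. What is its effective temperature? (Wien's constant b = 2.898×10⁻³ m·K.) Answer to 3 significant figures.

2.61×10^3 K

T = b/λ_max = 2.898×10⁻³ / (1.11×10^3×10⁻⁹) = 2611 K.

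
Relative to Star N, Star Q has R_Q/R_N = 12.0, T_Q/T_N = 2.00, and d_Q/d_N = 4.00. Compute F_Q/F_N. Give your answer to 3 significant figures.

144

L_Q/L_N = (R_Q/R_N)²(T_Q/T_N)⁴ = (12.0)² × (2.00)⁴ = 2304.
F_Q/F_N = (L_Q/L_N)/(d_Q/d_N)² = 2304 / (4.00)² = 144.0.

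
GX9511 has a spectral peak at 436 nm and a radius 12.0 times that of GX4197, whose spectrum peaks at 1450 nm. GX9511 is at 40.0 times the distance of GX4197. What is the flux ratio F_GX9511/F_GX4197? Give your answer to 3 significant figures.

11.0

Wien's law: T_GX9511/T_GX4197 = λ_GX4197/λ_GX9511 = 1450/436 = 3.326.
L_GX9511/L_GX4197 = (R_GX9511/R_GX4197)²(T_GX9511/T_GX4197)⁴ = (12.0)²(3.326)⁴ = 1.762×10^4.
F_GX9511/F_GX4197 = (L_GX9511/L_GX4197)/(d_GX9511/d_GX4197)² = 1.762×10^4/(40.0)² = 11.01.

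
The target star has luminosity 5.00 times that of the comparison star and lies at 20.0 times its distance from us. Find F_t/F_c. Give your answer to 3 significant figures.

F = L/(4πd²), so F_t/F_c = (L_t/L_c) / (d_t/d_c)²
= 5.00 / (20.0)² = 5.00 / 400.0 = 0.01250.

0.0125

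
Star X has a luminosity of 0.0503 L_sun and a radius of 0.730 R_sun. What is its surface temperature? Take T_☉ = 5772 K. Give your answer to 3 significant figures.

T/T_☉ = (L/L_☉)^(1/4) / (R/R_☉)^(1/2)
T = 5772 × (0.0503)^(1/4) / √(0.730) = 5772 × 0.4736 / 0.8544 = 3199 K.

3.20×10^3 K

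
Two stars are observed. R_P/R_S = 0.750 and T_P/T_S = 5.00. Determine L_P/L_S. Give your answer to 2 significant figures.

From the Stefan–Boltzmann law, L ∝ R²T⁴, so
L_P/L_S = (R_P/R_S)² (T_P/T_S)⁴ = (0.750)² × (5.00)⁴ = 0.5625 × 625.0 = 351.6.

3.5×10^2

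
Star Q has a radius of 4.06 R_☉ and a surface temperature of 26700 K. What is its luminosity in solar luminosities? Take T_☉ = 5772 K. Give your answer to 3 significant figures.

7.55×10^3 solar luminosities

L/L_☉ = (R/R_☉)² (T/T_☉)⁴ = (4.06)² × (26700/5772)⁴
       = 16.48 × (4.626)⁴ = 16.48 × 457.9 = 7547.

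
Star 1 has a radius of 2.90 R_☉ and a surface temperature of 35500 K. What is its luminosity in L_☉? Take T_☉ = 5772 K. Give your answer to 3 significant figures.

L/L_☉ = (R/R_☉)² (T/T_☉)⁴ = (2.90)² × (35500/5772)⁴
       = 8.410 × (6.150)⁴ = 8.410 × 1431 = 1.203×10^4.

1.20×10^4 L_☉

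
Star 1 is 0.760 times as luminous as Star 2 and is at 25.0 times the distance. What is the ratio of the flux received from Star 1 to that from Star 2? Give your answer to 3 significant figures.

0.00122

F = L/(4πd²), so F_1/F_2 = (L_1/L_2) / (d_1/d_2)²
= 0.760 / (25.0)² = 0.760 / 625.0 = 0.001216.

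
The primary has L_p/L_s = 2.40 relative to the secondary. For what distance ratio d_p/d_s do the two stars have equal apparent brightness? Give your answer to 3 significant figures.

Equal flux requires L_p/d_p² = L_s/d_s², so d_p/d_s = √(L_p/L_s)
= √(2.40) = 1.549.

1.55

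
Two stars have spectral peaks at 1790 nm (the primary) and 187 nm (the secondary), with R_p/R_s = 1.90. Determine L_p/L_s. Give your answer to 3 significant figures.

4.30×10^-4

Wien's law gives T ∝ 1/λ_max, so T_p/T_s = λ_s/λ_p = 187/1790 = 0.1045.
Then L ∝ R²T⁴ gives L_p/L_s = (1.90)² × (0.1045)⁴ = 3.610 × 1.191×10^-4 = 4.300×10^-4.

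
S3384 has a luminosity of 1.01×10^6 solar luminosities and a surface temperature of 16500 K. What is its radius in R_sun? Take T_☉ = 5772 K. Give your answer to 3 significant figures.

123 R_sun

R/R_☉ = √(L/L_☉) / (T/T_☉)² = √(1.01×10^6) / (2.859)²
       = 1005 / 8.172 = 123.0.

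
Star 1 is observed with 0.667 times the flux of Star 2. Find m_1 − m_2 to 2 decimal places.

0.44

m_1 − m_2 = −2.5 log₁₀(F_1/F_2) = −2.5 log₁₀(0.667) = −2.5 × (-0.176) = 0.440.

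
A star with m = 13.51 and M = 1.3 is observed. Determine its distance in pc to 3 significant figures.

m − M = 5 log₁₀(d/10 pc)
13.51 − (1.3) = 12.21 = 5 log₁₀(d/10)
d = 10 × 10^(12.21/5) = 10 × 10^2.442 = 2767 pc.

2.77×10^3 pc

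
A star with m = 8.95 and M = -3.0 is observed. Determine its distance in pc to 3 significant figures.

m − M = 5 log₁₀(d/10 pc)
8.95 − (-3.0) = 11.95 = 5 log₁₀(d/10)
d = 10 × 10^(11.95/5) = 10 × 10^2.390 = 2455 pc.

2.45×10^3 pc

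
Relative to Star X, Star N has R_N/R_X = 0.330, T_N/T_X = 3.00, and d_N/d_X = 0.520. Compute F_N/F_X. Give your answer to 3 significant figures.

L_N/L_X = (R_N/R_X)²(T_N/T_X)⁴ = (0.330)² × (3.00)⁴ = 8.821.
F_N/F_X = (L_N/L_X)/(d_N/d_X)² = 8.821 / (0.520)² = 32.62.

32.6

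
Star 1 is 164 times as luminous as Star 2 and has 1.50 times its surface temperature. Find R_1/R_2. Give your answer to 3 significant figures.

5.69

L ∝ R²T⁴ gives R ∝ √L / T², so
R_1/R_2 = √(164) / (1.50)² = 12.81 / 2.250 = 5.692.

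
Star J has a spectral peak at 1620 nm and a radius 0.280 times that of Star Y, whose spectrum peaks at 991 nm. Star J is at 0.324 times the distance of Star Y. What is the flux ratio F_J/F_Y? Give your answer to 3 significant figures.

0.105

Wien's law: T_J/T_Y = λ_Y/λ_J = 991/1620 = 0.6117.
L_J/L_Y = (R_J/R_Y)²(T_J/T_Y)⁴ = (0.280)²(0.6117)⁴ = 0.01098.
F_J/F_Y = (L_J/L_Y)/(d_J/d_Y)² = 0.01098/(0.324)² = 0.1046.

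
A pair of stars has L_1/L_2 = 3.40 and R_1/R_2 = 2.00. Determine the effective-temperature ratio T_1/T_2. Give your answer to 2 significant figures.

L ∝ R²T⁴ gives T ∝ (L/R²)^(1/4), so
T_1/T_2 = (3.40 / 2.00²)^(1/4) = (0.8500)^(1/4) = 0.9602.

0.96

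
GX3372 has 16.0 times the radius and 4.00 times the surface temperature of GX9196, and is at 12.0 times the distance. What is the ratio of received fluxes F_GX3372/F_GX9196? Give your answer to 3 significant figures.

L_GX3372/L_GX9196 = (R_GX3372/R_GX9196)²(T_GX3372/T_GX9196)⁴ = (16.0)² × (4.00)⁴ = 6.554×10^4.
F_GX3372/F_GX9196 = (L_GX3372/L_GX9196)/(d_GX3372/d_GX9196)² = 6.554×10^4 / (12.0)² = 455.1.

455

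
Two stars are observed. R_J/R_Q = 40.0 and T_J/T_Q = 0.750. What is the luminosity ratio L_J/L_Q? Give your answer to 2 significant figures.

From the Stefan–Boltzmann law, L ∝ R²T⁴, so
L_J/L_Q = (R_J/R_Q)² (T_J/T_Q)⁴ = (40.0)² × (0.750)⁴ = 1600 × 0.3164 = 506.2.

5.1×10^2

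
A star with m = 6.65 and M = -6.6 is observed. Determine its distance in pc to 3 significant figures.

4.47×10^3 pc

m − M = 5 log₁₀(d/10 pc)
6.65 − (-6.6) = 13.25 = 5 log₁₀(d/10)
d = 10 × 10^(13.25/5) = 10 × 10^2.650 = 4467 pc.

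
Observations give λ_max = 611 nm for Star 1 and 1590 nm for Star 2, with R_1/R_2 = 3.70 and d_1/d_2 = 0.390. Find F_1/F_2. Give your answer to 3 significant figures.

Wien's law: T_1/T_2 = λ_2/λ_1 = 1590/611 = 2.602.
L_1/L_2 = (R_1/R_2)²(T_1/T_2)⁴ = (3.70)²(2.602)⁴ = 627.8.
F_1/F_2 = (L_1/L_2)/(d_1/d_2)² = 627.8/(0.390)² = 4128.

4.13×10^3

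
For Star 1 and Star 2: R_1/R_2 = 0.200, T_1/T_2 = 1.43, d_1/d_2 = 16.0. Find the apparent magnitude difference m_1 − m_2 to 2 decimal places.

L_1/L_2 = (0.200)²(1.43)⁴ = 0.1673.
F_1/F_2 = (L_1/L_2)/(d_1/d_2)² = 0.1673/256.0 = 6.534×10^-4.
m_1 − m_2 = −2.5 log₁₀(6.534×10^-4) = 7.96.

7.96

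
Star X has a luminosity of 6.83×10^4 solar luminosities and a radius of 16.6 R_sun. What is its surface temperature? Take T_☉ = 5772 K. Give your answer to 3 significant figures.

2.29×10^4 K

T/T_☉ = (L/L_☉)^(1/4) / (R/R_☉)^(1/2)
T = 5772 × (6.83×10^4)^(1/4) / √(16.6) = 5772 × 16.17 / 4.074 = 2.290×10^4 K.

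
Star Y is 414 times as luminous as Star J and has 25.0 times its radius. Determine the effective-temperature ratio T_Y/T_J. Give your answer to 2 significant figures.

0.90

L ∝ R²T⁴ gives T ∝ (L/R²)^(1/4), so
T_Y/T_J = (414 / 25.0²)^(1/4) = (0.6624)^(1/4) = 0.9022.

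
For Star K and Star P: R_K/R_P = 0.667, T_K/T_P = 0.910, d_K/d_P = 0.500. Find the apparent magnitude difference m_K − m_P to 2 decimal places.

L_K/L_P = (0.667)²(0.910)⁴ = 0.3051.
F_K/F_P = (L_K/L_P)/(d_K/d_P)² = 0.3051/0.2500 = 1.220.
m_K − m_P = −2.5 log₁₀(1.220) = -0.22.

-0.22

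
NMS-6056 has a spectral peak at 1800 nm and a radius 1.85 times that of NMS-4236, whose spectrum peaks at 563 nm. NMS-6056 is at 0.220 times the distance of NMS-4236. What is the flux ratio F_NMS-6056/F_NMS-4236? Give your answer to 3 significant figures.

Wien's law: T_NMS-6056/T_NMS-4236 = λ_NMS-4236/λ_NMS-6056 = 563/1800 = 0.3128.
L_NMS-6056/L_NMS-4236 = (R_NMS-6056/R_NMS-4236)²(T_NMS-6056/T_NMS-4236)⁴ = (1.85)²(0.3128)⁴ = 0.03276.
F_NMS-6056/F_NMS-4236 = (L_NMS-6056/L_NMS-4236)/(d_NMS-6056/d_NMS-4236)² = 0.03276/(0.220)² = 0.6768.

0.677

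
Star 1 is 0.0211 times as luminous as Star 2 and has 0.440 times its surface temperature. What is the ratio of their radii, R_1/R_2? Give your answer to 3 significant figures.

L ∝ R²T⁴ gives R ∝ √L / T², so
R_1/R_2 = √(0.0211) / (0.440)² = 0.1453 / 0.1936 = 0.7503.

0.750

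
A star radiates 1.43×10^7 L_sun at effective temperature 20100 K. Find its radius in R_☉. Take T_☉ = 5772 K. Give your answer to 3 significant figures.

312 R_☉

R/R_☉ = √(L/L_☉) / (T/T_☉)² = √(1.43×10^7) / (3.482)²
       = 3782 / 12.13 = 311.8.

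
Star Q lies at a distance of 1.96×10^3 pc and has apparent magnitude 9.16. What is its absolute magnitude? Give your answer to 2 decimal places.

-2.30

M = m − 5 log₁₀(d/10 pc) = 9.16 − 5 log₁₀(1.96×10^3/10)
  = 9.16 − 5 × 2.292 = 9.16 − 11.46 = -2.30.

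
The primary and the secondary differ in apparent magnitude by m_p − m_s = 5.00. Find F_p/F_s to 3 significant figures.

0.0100

F_p/F_s = 10^(−(m_p − m_s)/2.5) = 10^(-5.00/2.5) = 10^-2.000 = 0.01000.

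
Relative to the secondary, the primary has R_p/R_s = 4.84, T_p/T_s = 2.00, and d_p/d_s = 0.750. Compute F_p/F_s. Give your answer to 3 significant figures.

666

L_p/L_s = (R_p/R_s)²(T_p/T_s)⁴ = (4.84)² × (2.00)⁴ = 374.8.
F_p/F_s = (L_p/L_s)/(d_p/d_s)² = 374.8 / (0.750)² = 666.3.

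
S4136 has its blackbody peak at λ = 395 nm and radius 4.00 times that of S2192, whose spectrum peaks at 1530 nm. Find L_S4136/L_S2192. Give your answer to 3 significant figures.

3.60×10^3

Wien's law gives T ∝ 1/λ_max, so T_S4136/T_S2192 = λ_S2192/λ_S4136 = 1530/395 = 3.873.
Then L ∝ R²T⁴ gives L_S4136/L_S2192 = (4.00)² × (3.873)⁴ = 16.00 × 225.1 = 3602.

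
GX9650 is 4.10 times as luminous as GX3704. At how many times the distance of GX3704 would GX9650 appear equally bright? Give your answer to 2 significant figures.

2.0

Equal flux requires L_GX9650/d_GX9650² = L_GX3704/d_GX3704², so d_GX9650/d_GX3704 = √(L_GX9650/L_GX3704)
= √(4.10) = 2.025.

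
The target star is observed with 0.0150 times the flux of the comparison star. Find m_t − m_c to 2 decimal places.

m_t − m_c = −2.5 log₁₀(F_t/F_c) = −2.5 log₁₀(0.0150) = −2.5 × (-1.824) = 4.560.

4.56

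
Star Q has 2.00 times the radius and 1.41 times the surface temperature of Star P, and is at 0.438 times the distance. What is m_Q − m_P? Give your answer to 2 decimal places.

L_Q/L_P = (2.00)²(1.41)⁴ = 15.81.
F_Q/F_P = (L_Q/L_P)/(d_Q/d_P)² = 15.81/0.1918 = 82.41.
m_Q − m_P = −2.5 log₁₀(82.41) = -4.79.

-4.79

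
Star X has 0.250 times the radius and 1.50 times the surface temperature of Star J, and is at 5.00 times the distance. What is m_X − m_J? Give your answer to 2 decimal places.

4.74

L_X/L_J = (0.250)²(1.50)⁴ = 0.3164.
F_X/F_J = (L_X/L_J)/(d_X/d_J)² = 0.3164/25.00 = 0.01266.
m_X − m_J = −2.5 log₁₀(0.01266) = 4.74.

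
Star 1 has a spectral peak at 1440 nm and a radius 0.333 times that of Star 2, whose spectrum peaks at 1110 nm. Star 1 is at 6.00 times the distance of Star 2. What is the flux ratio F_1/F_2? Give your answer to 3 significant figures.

0.00109

Wien's law: T_1/T_2 = λ_2/λ_1 = 1110/1440 = 0.7708.
L_1/L_2 = (R_1/R_2)²(T_1/T_2)⁴ = (0.333)²(0.7708)⁴ = 0.03915.
F_1/F_2 = (L_1/L_2)/(d_1/d_2)² = 0.03915/(6.00)² = 0.001087.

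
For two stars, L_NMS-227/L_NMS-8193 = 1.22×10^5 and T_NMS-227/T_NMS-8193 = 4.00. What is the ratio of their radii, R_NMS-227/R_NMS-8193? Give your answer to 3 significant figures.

21.8

L ∝ R²T⁴ gives R ∝ √L / T², so
R_NMS-227/R_NMS-8193 = √(1.22×10^5) / (4.00)² = 349.3 / 16.00 = 21.83.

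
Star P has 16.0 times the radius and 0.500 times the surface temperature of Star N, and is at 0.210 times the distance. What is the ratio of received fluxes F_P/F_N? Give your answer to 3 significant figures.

363

L_P/L_N = (R_P/R_N)²(T_P/T_N)⁴ = (16.0)² × (0.500)⁴ = 16.00.
F_P/F_N = (L_P/L_N)/(d_P/d_N)² = 16.00 / (0.210)² = 362.8.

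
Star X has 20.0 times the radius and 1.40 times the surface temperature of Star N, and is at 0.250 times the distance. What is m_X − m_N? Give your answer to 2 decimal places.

L_X/L_N = (20.0)²(1.40)⁴ = 1537.
F_X/F_N = (L_X/L_N)/(d_X/d_N)² = 1537/0.06250 = 2.459×10^4.
m_X − m_N = −2.5 log₁₀(2.459×10^4) = -10.98.

-10.98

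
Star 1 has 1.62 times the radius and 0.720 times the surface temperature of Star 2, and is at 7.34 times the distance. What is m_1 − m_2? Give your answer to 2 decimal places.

L_1/L_2 = (1.62)²(0.720)⁴ = 0.7053.
F_1/F_2 = (L_1/L_2)/(d_1/d_2)² = 0.7053/53.88 = 0.01309.
m_1 − m_2 = −2.5 log₁₀(0.01309) = 4.71.

4.71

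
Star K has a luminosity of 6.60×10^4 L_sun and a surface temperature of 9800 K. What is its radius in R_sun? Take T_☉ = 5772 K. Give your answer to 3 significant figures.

89.1 R_sun

R/R_☉ = √(L/L_☉) / (T/T_☉)² = √(6.60×10^4) / (1.698)²
       = 256.9 / 2.883 = 89.12.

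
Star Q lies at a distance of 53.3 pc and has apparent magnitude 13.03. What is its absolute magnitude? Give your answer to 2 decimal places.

M = m − 5 log₁₀(d/10 pc) = 13.03 − 5 log₁₀(53.3/10)
  = 13.03 − 5 × 0.727 = 13.03 − 3.63 = 9.40.

9.40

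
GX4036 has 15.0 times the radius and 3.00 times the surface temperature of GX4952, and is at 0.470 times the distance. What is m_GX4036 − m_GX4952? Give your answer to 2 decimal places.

-12.29

L_GX4036/L_GX4952 = (15.0)²(3.00)⁴ = 1.822×10^4.
F_GX4036/F_GX4952 = (L_GX4036/L_GX4952)/(d_GX4036/d_GX4952)² = 1.822×10^4/0.2209 = 8.250×10^4.
m_GX4036 − m_GX4952 = −2.5 log₁₀(8.250×10^4) = -12.29.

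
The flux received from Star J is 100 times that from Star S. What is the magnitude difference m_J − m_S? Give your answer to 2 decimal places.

m_J − m_S = −2.5 log₁₀(F_J/F_S) = −2.5 log₁₀(100) = −2.5 × (2.000) = -5.000.

-5.00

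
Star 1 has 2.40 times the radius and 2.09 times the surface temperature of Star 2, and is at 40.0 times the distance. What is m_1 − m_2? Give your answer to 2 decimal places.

2.91

L_1/L_2 = (2.40)²(2.09)⁴ = 109.9.
F_1/F_2 = (L_1/L_2)/(d_1/d_2)² = 109.9/1600 = 0.06869.
m_1 − m_2 = −2.5 log₁₀(0.06869) = 2.91.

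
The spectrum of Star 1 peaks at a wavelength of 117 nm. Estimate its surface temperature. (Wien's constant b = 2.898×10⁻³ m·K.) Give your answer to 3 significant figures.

2.48×10^4 K

T = b/λ_max = 2.898×10⁻³ / (117×10⁻⁹) = 2.477×10^4 K.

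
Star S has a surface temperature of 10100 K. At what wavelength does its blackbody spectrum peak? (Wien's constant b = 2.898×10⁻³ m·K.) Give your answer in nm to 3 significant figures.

287 nm

λ_max = b/T = 2.898×10⁻³ / 10100 = 2.87×10^-7 m = 286.9 nm.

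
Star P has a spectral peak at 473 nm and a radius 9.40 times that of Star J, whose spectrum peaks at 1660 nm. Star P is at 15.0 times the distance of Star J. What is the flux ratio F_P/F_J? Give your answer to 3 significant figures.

59.6

Wien's law: T_P/T_J = λ_J/λ_P = 1660/473 = 3.510.
L_P/L_J = (R_P/R_J)²(T_P/T_J)⁴ = (9.40)²(3.510)⁴ = 1.340×10^4.
F_P/F_J = (L_P/L_J)/(d_P/d_J)² = 1.340×10^4/(15.0)² = 59.57.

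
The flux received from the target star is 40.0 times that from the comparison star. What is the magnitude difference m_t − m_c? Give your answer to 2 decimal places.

m_t − m_c = −2.5 log₁₀(F_t/F_c) = −2.5 log₁₀(40.0) = −2.5 × (1.602) = -4.005.

-4.01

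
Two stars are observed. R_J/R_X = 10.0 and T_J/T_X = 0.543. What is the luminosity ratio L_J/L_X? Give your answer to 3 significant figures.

8.69

From the Stefan–Boltzmann law, L ∝ R²T⁴, so
L_J/L_X = (R_J/R_X)² (T_J/T_X)⁴ = (10.0)² × (0.543)⁴ = 100.0 × 0.08694 = 8.694.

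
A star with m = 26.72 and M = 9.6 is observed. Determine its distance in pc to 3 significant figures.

m − M = 5 log₁₀(d/10 pc)
26.72 − (9.6) = 17.12 = 5 log₁₀(d/10)
d = 10 × 10^(17.12/5) = 10 × 10^3.424 = 2.655×10^4 pc.

2.65×10^4 pc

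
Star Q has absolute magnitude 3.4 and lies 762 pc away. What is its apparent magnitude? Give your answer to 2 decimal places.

12.81

m = M + 5 log₁₀(d/10 pc) = 3.4 + 5 log₁₀(762/10)
  = 3.4 + 5 × 1.882 = 3.4 + 9.41 = 12.81.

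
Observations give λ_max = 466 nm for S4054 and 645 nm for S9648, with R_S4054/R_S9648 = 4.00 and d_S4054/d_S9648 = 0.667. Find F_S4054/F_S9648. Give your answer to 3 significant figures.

Wien's law: T_S4054/T_S9648 = λ_S9648/λ_S4054 = 645/466 = 1.384.
L_S4054/L_S9648 = (R_S4054/R_S9648)²(T_S4054/T_S9648)⁴ = (4.00)²(1.384)⁴ = 58.72.
F_S4054/F_S9648 = (L_S4054/L_S9648)/(d_S4054/d_S9648)² = 58.72/(0.667)² = 132.0.

132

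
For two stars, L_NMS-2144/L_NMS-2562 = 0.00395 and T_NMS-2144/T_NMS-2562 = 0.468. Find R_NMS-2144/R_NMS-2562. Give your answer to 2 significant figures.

L ∝ R²T⁴ gives R ∝ √L / T², so
R_NMS-2144/R_NMS-2562 = √(0.00395) / (0.468)² = 0.06285 / 0.2190 = 0.2870.

0.29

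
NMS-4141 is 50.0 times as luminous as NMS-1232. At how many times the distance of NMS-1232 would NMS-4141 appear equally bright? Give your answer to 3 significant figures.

7.07

Equal flux requires L_NMS-4141/d_NMS-4141² = L_NMS-1232/d_NMS-1232², so d_NMS-4141/d_NMS-1232 = √(L_NMS-4141/L_NMS-1232)
= √(50.0) = 7.071.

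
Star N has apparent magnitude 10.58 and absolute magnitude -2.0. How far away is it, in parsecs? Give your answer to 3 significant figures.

3.28×10^3 pc

m − M = 5 log₁₀(d/10 pc)
10.58 − (-2.0) = 12.58 = 5 log₁₀(d/10)
d = 10 × 10^(12.58/5) = 10 × 10^2.516 = 3281 pc.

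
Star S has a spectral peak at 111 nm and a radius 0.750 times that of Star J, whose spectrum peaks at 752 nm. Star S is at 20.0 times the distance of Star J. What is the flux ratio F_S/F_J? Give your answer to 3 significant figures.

2.96

Wien's law: T_S/T_J = λ_J/λ_S = 752/111 = 6.775.
L_S/L_J = (R_S/R_J)²(T_S/T_J)⁴ = (0.750)²(6.775)⁴ = 1185.
F_S/F_J = (L_S/L_J)/(d_S/d_J)² = 1185/(20.0)² = 2.962.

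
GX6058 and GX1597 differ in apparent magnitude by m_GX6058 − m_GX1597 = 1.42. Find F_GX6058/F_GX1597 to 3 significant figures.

F_GX6058/F_GX1597 = 10^(−(m_GX6058 − m_GX1597)/2.5) = 10^(-1.42/2.5) = 10^-0.568 = 0.2704.

0.270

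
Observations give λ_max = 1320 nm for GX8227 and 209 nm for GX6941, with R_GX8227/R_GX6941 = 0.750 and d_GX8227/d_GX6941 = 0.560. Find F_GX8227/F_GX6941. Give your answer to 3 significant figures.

0.00113

Wien's law: T_GX8227/T_GX6941 = λ_GX6941/λ_GX8227 = 209/1320 = 0.1583.
L_GX8227/L_GX6941 = (R_GX8227/R_GX6941)²(T_GX8227/T_GX6941)⁴ = (0.750)²(0.1583)⁴ = 3.535×10^-4.
F_GX8227/F_GX6941 = (L_GX8227/L_GX6941)/(d_GX8227/d_GX6941)² = 3.535×10^-4/(0.560)² = 0.001127.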